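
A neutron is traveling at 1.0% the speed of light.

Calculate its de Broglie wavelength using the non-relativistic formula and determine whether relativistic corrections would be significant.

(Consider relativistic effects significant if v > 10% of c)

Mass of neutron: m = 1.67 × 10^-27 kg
No, relativistic corrections are not needed.

Using the non-relativistic de Broglie formula λ = h/(mv):

v = 1.0% × c = 2.998 × 10^6 m/s

λ = h/(mv)
λ = (6.626 × 10^-34 J·s) / (1.67 × 10^-27 kg × 2.998 × 10^6 m/s)
λ = 1.32 × 10^-13 m

Since v = 1.0% of c < 10% of c, relativistic corrections are NOT significant and this non-relativistic result is a good approximation.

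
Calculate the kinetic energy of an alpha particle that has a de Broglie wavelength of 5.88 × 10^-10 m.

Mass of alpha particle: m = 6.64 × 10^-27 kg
9.56 × 10^-23 J (or 5.97 × 10^-4 eV)

From λ = h/√(2mKE), we solve for KE:

λ² = h²/(2mKE)
KE = h²/(2mλ²)
KE = (6.626 × 10^-34 J·s)² / (2 × 6.64 × 10^-27 kg × (5.88 × 10^-10 m)²)
KE = 9.56 × 10^-23 J
KE = 5.97 × 10^-4 eV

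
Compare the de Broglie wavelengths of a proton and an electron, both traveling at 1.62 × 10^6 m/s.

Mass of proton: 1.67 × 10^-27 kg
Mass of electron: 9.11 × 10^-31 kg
The electron has the longer wavelength.

Using λ = h/(mv), since both particles have the same velocity, the wavelength depends only on mass.

For proton: λ₁ = h/(m₁v) = 2.45 × 10^-13 m
For electron: λ₂ = h/(m₂v) = 4.49 × 10^-10 m

Since λ ∝ 1/m at constant velocity, the lighter particle has the longer wavelength.

The electron has the longer de Broglie wavelength.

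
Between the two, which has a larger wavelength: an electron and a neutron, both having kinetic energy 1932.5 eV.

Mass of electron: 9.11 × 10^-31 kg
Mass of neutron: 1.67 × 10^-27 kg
The electron has the longer wavelength.

Using λ = h/√(2mKE):

For electron: λ₁ = h/√(2m₁KE) = 2.79 × 10^-11 m
For neutron: λ₂ = h/√(2m₂KE) = 6.52 × 10^-13 m

Since λ ∝ 1/√m at constant kinetic energy, the lighter particle has the longer wavelength.

The electron has the longer de Broglie wavelength.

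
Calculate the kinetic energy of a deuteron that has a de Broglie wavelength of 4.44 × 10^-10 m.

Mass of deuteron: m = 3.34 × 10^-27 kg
3.33 × 10^-22 J (or 2.08 × 10^-3 eV)

From λ = h/√(2mKE), we solve for KE:

λ² = h²/(2mKE)
KE = h²/(2mλ²)
KE = (6.626 × 10^-34 J·s)² / (2 × 3.34 × 10^-27 kg × (4.44 × 10^-10 m)²)
KE = 3.33 × 10^-22 J
KE = 2.08 × 10^-3 eV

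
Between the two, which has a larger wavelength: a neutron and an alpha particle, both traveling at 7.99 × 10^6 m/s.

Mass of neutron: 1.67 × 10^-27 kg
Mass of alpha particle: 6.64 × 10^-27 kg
The neutron has the longer wavelength.

Using λ = h/(mv), since both particles have the same velocity, the wavelength depends only on mass.

For neutron: λ₁ = h/(m₁v) = 4.97 × 10^-14 m
For alpha particle: λ₂ = h/(m₂v) = 1.25 × 10^-14 m

Since λ ∝ 1/m at constant velocity, the lighter particle has the longer wavelength.

The neutron has the longer de Broglie wavelength.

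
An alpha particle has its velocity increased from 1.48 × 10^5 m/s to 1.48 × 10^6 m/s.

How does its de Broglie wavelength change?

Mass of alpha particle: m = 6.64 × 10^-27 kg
The wavelength decreases by a factor of 10.

Using λ = h/(mv):

Initial wavelength: λ₁ = h/(mv₁) = 6.74 × 10^-13 m
Final wavelength: λ₂ = h/(mv₂) = 6.74 × 10^-14 m

Since λ ∝ 1/v, when velocity increases by a factor of 10, the wavelength decreases by a factor of 10.

λ₂/λ₁ = v₁/v₂ = 1/10

The wavelength decreases by a factor of 10.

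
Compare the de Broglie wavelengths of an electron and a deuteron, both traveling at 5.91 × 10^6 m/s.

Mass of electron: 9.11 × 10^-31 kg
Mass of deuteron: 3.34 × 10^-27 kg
The electron has the longer wavelength.

Using λ = h/(mv), since both particles have the same velocity, the wavelength depends only on mass.

For electron: λ₁ = h/(m₁v) = 1.23 × 10^-10 m
For deuteron: λ₂ = h/(m₂v) = 3.36 × 10^-14 m

Since λ ∝ 1/m at constant velocity, the lighter particle has the longer wavelength.

The electron has the longer de Broglie wavelength.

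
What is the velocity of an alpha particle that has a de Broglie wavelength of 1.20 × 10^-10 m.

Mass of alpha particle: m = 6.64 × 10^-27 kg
8.32 × 10^2 m/s

From the de Broglie relation λ = h/(mv), we solve for v:

v = h/(mλ)
v = (6.626 × 10^-34 J·s) / (6.64 × 10^-27 kg × 1.20 × 10^-10 m)
v = 8.32 × 10^2 m/s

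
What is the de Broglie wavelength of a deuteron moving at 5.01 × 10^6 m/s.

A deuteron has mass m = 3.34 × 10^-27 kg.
3.96 × 10^-14 m

Using the de Broglie relation λ = h/(mv):

λ = h/(mv)
λ = (6.626 × 10^-34 J·s) / (3.34 × 10^-27 kg × 5.01 × 10^6 m/s)
λ = 3.96 × 10^-14 m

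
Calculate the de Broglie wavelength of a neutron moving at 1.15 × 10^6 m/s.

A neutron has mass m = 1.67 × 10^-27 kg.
3.45 × 10^-13 m

Using the de Broglie relation λ = h/(mv):

λ = h/(mv)
λ = (6.626 × 10^-34 J·s) / (1.67 × 10^-27 kg × 1.15 × 10^6 m/s)
λ = 3.45 × 10^-13 m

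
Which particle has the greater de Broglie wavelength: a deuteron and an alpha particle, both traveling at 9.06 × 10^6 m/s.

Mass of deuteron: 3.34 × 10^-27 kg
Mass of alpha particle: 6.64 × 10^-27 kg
The deuteron has the longer wavelength.

Using λ = h/(mv), since both particles have the same velocity, the wavelength depends only on mass.

For deuteron: λ₁ = h/(m₁v) = 2.19 × 10^-14 m
For alpha particle: λ₂ = h/(m₂v) = 1.10 × 10^-14 m

Since λ ∝ 1/m at constant velocity, the lighter particle has the longer wavelength.

The deuteron has the longer de Broglie wavelength.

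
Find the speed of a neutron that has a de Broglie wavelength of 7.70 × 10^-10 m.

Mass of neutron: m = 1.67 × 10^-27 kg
5.15 × 10^2 m/s

From the de Broglie relation λ = h/(mv), we solve for v:

v = h/(mλ)
v = (6.626 × 10^-34 J·s) / (1.67 × 10^-27 kg × 7.70 × 10^-10 m)
v = 5.15 × 10^2 m/s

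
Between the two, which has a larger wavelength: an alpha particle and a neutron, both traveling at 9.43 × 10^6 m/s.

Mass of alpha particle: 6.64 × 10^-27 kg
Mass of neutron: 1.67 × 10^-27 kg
The neutron has the longer wavelength.

Using λ = h/(mv), since both particles have the same velocity, the wavelength depends only on mass.

For alpha particle: λ₁ = h/(m₁v) = 1.06 × 10^-14 m
For neutron: λ₂ = h/(m₂v) = 4.21 × 10^-14 m

Since λ ∝ 1/m at constant velocity, the lighter particle has the longer wavelength.

The neutron has the longer de Broglie wavelength.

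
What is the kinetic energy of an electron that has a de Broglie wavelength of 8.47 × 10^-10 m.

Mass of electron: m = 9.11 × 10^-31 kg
3.36 × 10^-19 J (or 2.10 eV)

From λ = h/√(2mKE), we solve for KE:

λ² = h²/(2mKE)
KE = h²/(2mλ²)
KE = (6.626 × 10^-34 J·s)² / (2 × 9.11 × 10^-31 kg × (8.47 × 10^-10 m)²)
KE = 3.36 × 10^-19 J
KE = 2.10 eV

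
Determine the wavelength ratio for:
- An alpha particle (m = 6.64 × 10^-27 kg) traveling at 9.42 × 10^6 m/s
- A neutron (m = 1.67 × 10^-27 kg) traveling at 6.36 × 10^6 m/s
λ₁/λ₂ = 0.170

Using λ = h/(mv):

λ₁ = h/(m₁v₁) = 1.06 × 10^-14 m
λ₂ = h/(m₂v₂) = 6.24 × 10^-14 m

Ratio λ₁/λ₂ = (m₂v₂)/(m₁v₁)
         = (1.67 × 10^-27 kg × 6.36 × 10^6 m/s) / (6.64 × 10^-27 kg × 9.42 × 10^6 m/s)
         = 0.170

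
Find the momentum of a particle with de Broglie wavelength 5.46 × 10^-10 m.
1.21 × 10^-24 kg·m/s

From the de Broglie relation λ = h/p, we solve for p:

p = h/λ
p = (6.626 × 10^-34 J·s) / (5.46 × 10^-10 m)
p = 1.21 × 10^-24 kg·m/s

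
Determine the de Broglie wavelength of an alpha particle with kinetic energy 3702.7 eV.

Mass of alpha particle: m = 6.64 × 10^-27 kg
2.36 × 10^-13 m

Using λ = h/√(2mKE):

First convert KE to Joules: KE = 3702.7 eV = 5.932 × 10^-16 J

λ = h/√(2mKE)
λ = (6.626 × 10^-34 J·s) / √(2 × 6.64 × 10^-27 kg × 5.932 × 10^-16 J)
λ = 2.36 × 10^-13 m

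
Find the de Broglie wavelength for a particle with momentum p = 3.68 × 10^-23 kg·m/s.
1.80 × 10^-11 m

Using the de Broglie relation λ = h/p:

λ = h/p
λ = (6.626 × 10^-34 J·s) / (3.68 × 10^-23 kg·m/s)
λ = 1.80 × 10^-11 m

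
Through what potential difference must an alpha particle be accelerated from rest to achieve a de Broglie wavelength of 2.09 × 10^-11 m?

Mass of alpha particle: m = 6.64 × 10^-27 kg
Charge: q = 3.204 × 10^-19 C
2.36 × 10^-1 V

From λ = h/√(2mqV), we solve for V:

λ² = h²/(2mqV)
V = h²/(2mqλ²)
V = (6.626 × 10^-34 J·s)² / (2 × 6.64 × 10^-27 kg × 3.204 × 10^-19 C × (2.09 × 10^-11 m)²)
V = 2.36 × 10^-1 V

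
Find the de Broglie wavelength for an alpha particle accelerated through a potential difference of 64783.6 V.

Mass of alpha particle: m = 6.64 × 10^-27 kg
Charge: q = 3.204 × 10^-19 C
3.99 × 10^-14 m

When a particle is accelerated through voltage V, it gains kinetic energy KE = qV.

The de Broglie wavelength is then λ = h/√(2mqV):

λ = h/√(2mqV)
λ = (6.626 × 10^-34 J·s) / √(2 × 6.64 × 10^-27 kg × 3.204 × 10^-19 C × 64783.6 V)
λ = 3.99 × 10^-14 m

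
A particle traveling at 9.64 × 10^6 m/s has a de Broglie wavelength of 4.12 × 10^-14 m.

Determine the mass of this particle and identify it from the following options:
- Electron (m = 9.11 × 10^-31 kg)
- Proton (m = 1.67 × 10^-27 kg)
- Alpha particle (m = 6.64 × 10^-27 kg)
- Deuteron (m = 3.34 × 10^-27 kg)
The particle is a proton.

From λ = h/(mv), solve for mass:

m = h/(λv)
m = (6.626 × 10^-34 J·s) / (4.12 × 10^-14 m × 9.64 × 10^6 m/s)
m = 1.67 × 10^-27 kg

Comparing with the listed masses, this is closest to a proton.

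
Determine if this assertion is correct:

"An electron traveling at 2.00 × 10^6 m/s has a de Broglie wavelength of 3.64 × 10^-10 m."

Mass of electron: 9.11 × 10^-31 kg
True

The claim is correct.

Using λ = h/(mv):
λ = (6.626 × 10^-34 J·s) / (9.11 × 10^-31 kg × 2.00 × 10^6 m/s)
λ = 3.64 × 10^-10 m

This matches the claimed value.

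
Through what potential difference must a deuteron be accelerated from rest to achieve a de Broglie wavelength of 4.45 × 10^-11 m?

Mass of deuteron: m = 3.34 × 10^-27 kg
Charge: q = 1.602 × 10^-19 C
2.07 × 10^-1 V

From λ = h/√(2mqV), we solve for V:

λ² = h²/(2mqV)
V = h²/(2mqλ²)
V = (6.626 × 10^-34 J·s)² / (2 × 3.34 × 10^-27 kg × 1.602 × 10^-19 C × (4.45 × 10^-11 m)²)
V = 2.07 × 10^-1 V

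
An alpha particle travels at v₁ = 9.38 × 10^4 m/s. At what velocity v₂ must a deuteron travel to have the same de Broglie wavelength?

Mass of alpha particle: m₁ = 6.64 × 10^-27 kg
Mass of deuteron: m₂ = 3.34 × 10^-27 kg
v₂ = 1.86 × 10^5 m/s

For equal de Broglie wavelengths: λ₁ = λ₂

h/(m₁v₁) = h/(m₂v₂)
m₁v₁ = m₂v₂
v₂ = v₁ · (m₁/m₂)

v₂ = 9.38 × 10^4 m/s × (6.64 × 10^-27 kg / 3.34 × 10^-27 kg)
v₂ = 1.86 × 10^5 m/s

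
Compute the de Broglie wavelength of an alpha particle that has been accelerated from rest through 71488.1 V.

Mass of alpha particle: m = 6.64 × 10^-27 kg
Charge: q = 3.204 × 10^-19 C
3.80 × 10^-14 m

When a particle is accelerated through voltage V, it gains kinetic energy KE = qV.

The de Broglie wavelength is then λ = h/√(2mqV):

λ = h/√(2mqV)
λ = (6.626 × 10^-34 J·s) / √(2 × 6.64 × 10^-27 kg × 3.204 × 10^-19 C × 71488.1 V)
λ = 3.80 × 10^-14 m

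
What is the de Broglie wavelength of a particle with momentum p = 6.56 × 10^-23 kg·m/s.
1.01 × 10^-11 m

Using the de Broglie relation λ = h/p:

λ = h/p
λ = (6.626 × 10^-34 J·s) / (6.56 × 10^-23 kg·m/s)
λ = 1.01 × 10^-11 m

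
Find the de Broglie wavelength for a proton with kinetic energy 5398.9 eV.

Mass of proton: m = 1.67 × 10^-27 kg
3.90 × 10^-13 m

Using λ = h/√(2mKE):

First convert KE to Joules: KE = 5398.9 eV = 8.650 × 10^-16 J

λ = h/√(2mKE)
λ = (6.626 × 10^-34 J·s) / √(2 × 1.67 × 10^-27 kg × 8.650 × 10^-16 J)
λ = 3.90 × 10^-13 m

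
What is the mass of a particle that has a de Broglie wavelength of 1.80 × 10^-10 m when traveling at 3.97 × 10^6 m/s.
9.27 × 10^-31 kg

From the de Broglie relation λ = h/(mv), we solve for m:

m = h/(λv)
m = (6.626 × 10^-34 J·s) / (1.80 × 10^-10 m × 3.97 × 10^6 m/s)
m = 9.27 × 10^-31 kg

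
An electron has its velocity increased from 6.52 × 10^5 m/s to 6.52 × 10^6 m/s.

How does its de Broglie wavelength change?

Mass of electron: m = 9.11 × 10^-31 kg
The wavelength decreases by a factor of 10.

Using λ = h/(mv):

Initial wavelength: λ₁ = h/(mv₁) = 1.12 × 10^-9 m
Final wavelength: λ₂ = h/(mv₂) = 1.12 × 10^-10 m

Since λ ∝ 1/v, when velocity increases by a factor of 10, the wavelength decreases by a factor of 10.

λ₂/λ₁ = v₁/v₂ = 1/10

The wavelength decreases by a factor of 10.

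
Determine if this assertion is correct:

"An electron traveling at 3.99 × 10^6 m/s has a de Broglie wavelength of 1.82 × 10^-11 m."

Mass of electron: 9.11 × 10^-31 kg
False

The claim is incorrect.

Using λ = h/(mv):
λ = (6.626 × 10^-34 J·s) / (9.11 × 10^-31 kg × 3.99 × 10^6 m/s)
λ = 1.82 × 10^-10 m

The actual wavelength differs from the claimed 1.82 × 10^-11 m.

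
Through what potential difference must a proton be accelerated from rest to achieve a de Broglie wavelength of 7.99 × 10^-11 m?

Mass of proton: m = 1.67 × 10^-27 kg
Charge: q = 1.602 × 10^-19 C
1.29 × 10^-1 V

From λ = h/√(2mqV), we solve for V:

λ² = h²/(2mqV)
V = h²/(2mqλ²)
V = (6.626 × 10^-34 J·s)² / (2 × 1.67 × 10^-27 kg × 1.602 × 10^-19 C × (7.99 × 10^-11 m)²)
V = 1.29 × 10^-1 V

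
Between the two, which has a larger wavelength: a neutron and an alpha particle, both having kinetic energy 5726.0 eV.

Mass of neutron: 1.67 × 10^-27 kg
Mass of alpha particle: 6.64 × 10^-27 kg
The neutron has the longer wavelength.

Using λ = h/√(2mKE):

For neutron: λ₁ = h/√(2m₁KE) = 3.79 × 10^-13 m
For alpha particle: λ₂ = h/√(2m₂KE) = 1.90 × 10^-13 m

Since λ ∝ 1/√m at constant kinetic energy, the lighter particle has the longer wavelength.

The neutron has the longer de Broglie wavelength.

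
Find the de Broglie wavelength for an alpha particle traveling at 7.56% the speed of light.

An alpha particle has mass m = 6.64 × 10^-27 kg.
4.40 × 10^-15 m

Using the de Broglie relation λ = h/(mv):

v = 7.56% × c = 2.266 × 10^7 m/s

λ = h/(mv)
λ = (6.626 × 10^-34 J·s) / (6.64 × 10^-27 kg × 2.266 × 10^7 m/s)
λ = 4.40 × 10^-15 m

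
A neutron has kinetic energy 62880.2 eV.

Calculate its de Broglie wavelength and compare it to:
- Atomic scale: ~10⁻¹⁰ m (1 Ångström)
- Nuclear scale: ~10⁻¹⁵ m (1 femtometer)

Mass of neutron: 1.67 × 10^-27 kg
λ = 1.14 × 10^-13 m, which is between nuclear and atomic scales.

Using λ = h/√(2mKE):

KE = 62880.2 eV = 1.007 × 10^-14 J

λ = h/√(2mKE)
λ = (6.626 × 10^-34 J·s) / √(2 × 1.67 × 10^-27 kg × 1.007 × 10^-14 J)
λ = 1.14 × 10^-13 m

Comparison:
- Atomic scale (10⁻¹⁰ m): λ is 0.0011× this size
- Nuclear scale (10⁻¹⁵ m): λ is 1.1e+02× this size

The wavelength is between nuclear and atomic scales.

This wavelength is appropriate for probing atomic structure but too large for nuclear physics experiments.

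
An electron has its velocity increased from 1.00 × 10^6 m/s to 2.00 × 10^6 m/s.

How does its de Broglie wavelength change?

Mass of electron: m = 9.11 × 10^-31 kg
The wavelength decreases by a factor of 2.

Using λ = h/(mv):

Initial wavelength: λ₁ = h/(mv₁) = 7.27 × 10^-10 m
Final wavelength: λ₂ = h/(mv₂) = 3.64 × 10^-10 m

Since λ ∝ 1/v, when velocity increases by a factor of 2, the wavelength decreases by a factor of 2.

λ₂/λ₁ = v₁/v₂ = 1/2

The wavelength decreases by a factor of 2.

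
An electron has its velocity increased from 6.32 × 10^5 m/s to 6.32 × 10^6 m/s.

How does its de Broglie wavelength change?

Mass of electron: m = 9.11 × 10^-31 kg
The wavelength decreases by a factor of 10.

Using λ = h/(mv):

Initial wavelength: λ₁ = h/(mv₁) = 1.15 × 10^-9 m
Final wavelength: λ₂ = h/(mv₂) = 1.15 × 10^-10 m

Since λ ∝ 1/v, when velocity increases by a factor of 10, the wavelength decreases by a factor of 10.

λ₂/λ₁ = v₁/v₂ = 1/10

The wavelength decreases by a factor of 10.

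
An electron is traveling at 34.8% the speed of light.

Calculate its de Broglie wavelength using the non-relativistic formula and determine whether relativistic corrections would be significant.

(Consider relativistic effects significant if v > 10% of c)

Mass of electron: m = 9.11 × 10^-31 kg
Yes, relativistic corrections are needed.

Using the non-relativistic de Broglie formula λ = h/(mv):

v = 34.8% × c = 1.043 × 10^8 m/s

λ = h/(mv)
λ = (6.626 × 10^-34 J·s) / (9.11 × 10^-31 kg × 1.043 × 10^8 m/s)
λ = 6.97 × 10^-12 m

Since v = 34.8% of c > 10% of c, relativistic corrections ARE significant and the actual wavelength would differ from this non-relativistic estimate.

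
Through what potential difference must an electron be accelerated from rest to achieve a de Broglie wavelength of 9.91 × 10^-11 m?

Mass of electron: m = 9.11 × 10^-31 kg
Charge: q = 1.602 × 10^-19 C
153 V

From λ = h/√(2mqV), we solve for V:

λ² = h²/(2mqV)
V = h²/(2mqλ²)
V = (6.626 × 10^-34 J·s)² / (2 × 9.11 × 10^-31 kg × 1.602 × 10^-19 C × (9.91 × 10^-11 m)²)
V = 153 V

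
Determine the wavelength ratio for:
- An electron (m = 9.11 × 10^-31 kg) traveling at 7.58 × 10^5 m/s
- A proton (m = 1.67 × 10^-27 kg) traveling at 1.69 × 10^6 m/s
λ₁/λ₂ = 4.09 × 10^3

Using λ = h/(mv):

λ₁ = h/(m₁v₁) = 9.60 × 10^-10 m
λ₂ = h/(m₂v₂) = 2.35 × 10^-13 m

Ratio λ₁/λ₂ = (m₂v₂)/(m₁v₁)
         = (1.67 × 10^-27 kg × 1.69 × 10^6 m/s) / (9.11 × 10^-31 kg × 7.58 × 10^5 m/s)
         = 4.09 × 10^3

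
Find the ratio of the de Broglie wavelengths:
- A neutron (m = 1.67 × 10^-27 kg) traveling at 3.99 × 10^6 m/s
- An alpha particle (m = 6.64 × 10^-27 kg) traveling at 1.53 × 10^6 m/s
λ₁/λ₂ = 1.52

Using λ = h/(mv):

λ₁ = h/(m₁v₁) = 9.94 × 10^-14 m
λ₂ = h/(m₂v₂) = 6.52 × 10^-14 m

Ratio λ₁/λ₂ = (m₂v₂)/(m₁v₁)
         = (6.64 × 10^-27 kg × 1.53 × 10^6 m/s) / (1.67 × 10^-27 kg × 3.99 × 10^6 m/s)
         = 1.52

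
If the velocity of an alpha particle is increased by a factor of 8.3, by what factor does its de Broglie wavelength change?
The wavelength decreases by a factor of 8.3.

From λ = h/(mv), the wavelength is inversely proportional to velocity:

λ ∝ 1/v

If v → 8.3v, then λ → λ/8.3

When velocity is increased by a factor of 8.3, the wavelength decreases by a factor of 8.3.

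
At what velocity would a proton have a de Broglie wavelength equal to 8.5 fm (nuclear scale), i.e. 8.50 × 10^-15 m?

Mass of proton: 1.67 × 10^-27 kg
4.67 × 10^7 m/s

From λ = h/(mv), solve for v:

v = h/(mλ)
v = (6.626 × 10^-34 J·s) / (1.67 × 10^-27 kg × 8.50 × 10^-15 m)
v = 4.67 × 10^7 m/s

Note: This velocity is 15.6% of the speed of light, so relativistic corrections would be needed for a more accurate calculation.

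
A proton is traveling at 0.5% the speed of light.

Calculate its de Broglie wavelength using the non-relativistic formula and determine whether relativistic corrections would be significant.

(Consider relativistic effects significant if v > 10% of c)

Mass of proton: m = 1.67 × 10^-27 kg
No, relativistic corrections are not needed.

Using the non-relativistic de Broglie formula λ = h/(mv):

v = 0.5% × c = 1.499 × 10^6 m/s

λ = h/(mv)
λ = (6.626 × 10^-34 J·s) / (1.67 × 10^-27 kg × 1.499 × 10^6 m/s)
λ = 2.65 × 10^-13 m

Since v = 0.5% of c < 10% of c, relativistic corrections are NOT significant and this non-relativistic result is a good approximation.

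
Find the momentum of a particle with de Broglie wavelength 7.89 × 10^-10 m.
8.40 × 10^-25 kg·m/s

From the de Broglie relation λ = h/p, we solve for p:

p = h/λ
p = (6.626 × 10^-34 J·s) / (7.89 × 10^-10 m)
p = 8.40 × 10^-25 kg·m/s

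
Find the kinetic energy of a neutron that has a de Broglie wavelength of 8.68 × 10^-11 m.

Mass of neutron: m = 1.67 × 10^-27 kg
1.74 × 10^-20 J (or 0.109 eV)

From λ = h/√(2mKE), we solve for KE:

λ² = h²/(2mKE)
KE = h²/(2mλ²)
KE = (6.626 × 10^-34 J·s)² / (2 × 1.67 × 10^-27 kg × (8.68 × 10^-11 m)²)
KE = 1.74 × 10^-20 J
KE = 0.109 eV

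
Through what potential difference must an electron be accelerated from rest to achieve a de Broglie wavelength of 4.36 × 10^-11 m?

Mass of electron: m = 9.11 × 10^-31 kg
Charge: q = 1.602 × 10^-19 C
791 V

From λ = h/√(2mqV), we solve for V:

λ² = h²/(2mqV)
V = h²/(2mqλ²)
V = (6.626 × 10^-34 J·s)² / (2 × 9.11 × 10^-31 kg × 1.602 × 10^-19 C × (4.36 × 10^-11 m)²)
V = 791 V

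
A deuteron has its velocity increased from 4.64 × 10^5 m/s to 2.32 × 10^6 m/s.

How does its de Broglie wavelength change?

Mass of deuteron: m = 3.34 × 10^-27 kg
The wavelength decreases by a factor of 5.

Using λ = h/(mv):

Initial wavelength: λ₁ = h/(mv₁) = 4.28 × 10^-13 m
Final wavelength: λ₂ = h/(mv₂) = 8.55 × 10^-14 m

Since λ ∝ 1/v, when velocity increases by a factor of 5, the wavelength decreases by a factor of 5.

λ₂/λ₁ = v₁/v₂ = 1/5

The wavelength decreases by a factor of 5.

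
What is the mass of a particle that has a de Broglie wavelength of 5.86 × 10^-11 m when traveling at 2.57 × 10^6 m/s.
4.40 × 10^-30 kg

From the de Broglie relation λ = h/(mv), we solve for m:

m = h/(λv)
m = (6.626 × 10^-34 J·s) / (5.86 × 10^-11 m × 2.57 × 10^6 m/s)
m = 4.40 × 10^-30 kg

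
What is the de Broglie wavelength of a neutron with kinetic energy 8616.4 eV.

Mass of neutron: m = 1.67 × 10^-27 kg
3.09 × 10^-13 m

Using λ = h/√(2mKE):

First convert KE to Joules: KE = 8616.4 eV = 1.380 × 10^-15 J

λ = h/√(2mKE)
λ = (6.626 × 10^-34 J·s) / √(2 × 1.67 × 10^-27 kg × 1.380 × 10^-15 J)
λ = 3.09 × 10^-13 m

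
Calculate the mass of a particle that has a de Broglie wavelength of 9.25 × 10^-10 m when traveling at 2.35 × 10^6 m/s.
3.05 × 10^-31 kg

From the de Broglie relation λ = h/(mv), we solve for m:

m = h/(λv)
m = (6.626 × 10^-34 J·s) / (9.25 × 10^-10 m × 2.35 × 10^6 m/s)
m = 3.05 × 10^-31 kg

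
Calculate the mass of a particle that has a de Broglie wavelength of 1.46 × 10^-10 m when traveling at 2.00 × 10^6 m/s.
2.27 × 10^-30 kg

From the de Broglie relation λ = h/(mv), we solve for m:

m = h/(λv)
m = (6.626 × 10^-34 J·s) / (1.46 × 10^-10 m × 2.00 × 10^6 m/s)
m = 2.27 × 10^-30 kg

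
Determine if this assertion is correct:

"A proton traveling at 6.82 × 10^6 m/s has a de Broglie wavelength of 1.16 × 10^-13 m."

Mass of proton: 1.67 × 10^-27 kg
False

The claim is incorrect.

Using λ = h/(mv):
λ = (6.626 × 10^-34 J·s) / (1.67 × 10^-27 kg × 6.82 × 10^6 m/s)
λ = 5.82 × 10^-14 m

The actual wavelength differs from the claimed 1.16 × 10^-13 m.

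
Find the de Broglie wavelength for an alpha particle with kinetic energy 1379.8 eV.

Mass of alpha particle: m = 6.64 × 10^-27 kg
3.87 × 10^-13 m

Using λ = h/√(2mKE):

First convert KE to Joules: KE = 1379.8 eV = 2.211 × 10^-16 J

λ = h/√(2mKE)
λ = (6.626 × 10^-34 J·s) / √(2 × 6.64 × 10^-27 kg × 2.211 × 10^-16 J)
λ = 3.87 × 10^-13 m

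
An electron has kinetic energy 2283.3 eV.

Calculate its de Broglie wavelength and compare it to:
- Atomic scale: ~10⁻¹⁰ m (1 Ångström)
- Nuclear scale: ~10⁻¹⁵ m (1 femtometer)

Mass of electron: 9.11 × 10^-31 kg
λ = 2.57 × 10^-11 m, which is between nuclear and atomic scales.

Using λ = h/√(2mKE):

KE = 2283.3 eV = 3.658 × 10^-16 J

λ = h/√(2mKE)
λ = (6.626 × 10^-34 J·s) / √(2 × 9.11 × 10^-31 kg × 3.658 × 10^-16 J)
λ = 2.57 × 10^-11 m

Comparison:
- Atomic scale (10⁻¹⁰ m): λ is 0.26× this size
- Nuclear scale (10⁻¹⁵ m): λ is 2.6e+04× this size

The wavelength is between nuclear and atomic scales.

This wavelength is appropriate for probing atomic structure but too large for nuclear physics experiments.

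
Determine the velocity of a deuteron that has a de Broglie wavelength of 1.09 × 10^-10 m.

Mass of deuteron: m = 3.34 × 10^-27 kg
1.82 × 10^3 m/s

From the de Broglie relation λ = h/(mv), we solve for v:

v = h/(mλ)
v = (6.626 × 10^-34 J·s) / (3.34 × 10^-27 kg × 1.09 × 10^-10 m)
v = 1.82 × 10^3 m/s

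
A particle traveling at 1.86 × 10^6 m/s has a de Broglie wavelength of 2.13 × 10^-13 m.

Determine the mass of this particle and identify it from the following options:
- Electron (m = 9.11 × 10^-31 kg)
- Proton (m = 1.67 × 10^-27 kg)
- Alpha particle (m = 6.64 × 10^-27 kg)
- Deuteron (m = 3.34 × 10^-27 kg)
The particle is a proton.

From λ = h/(mv), solve for mass:

m = h/(λv)
m = (6.626 × 10^-34 J·s) / (2.13 × 10^-13 m × 1.86 × 10^6 m/s)
m = 1.67 × 10^-27 kg

Comparing with the listed masses, this is closest to a proton.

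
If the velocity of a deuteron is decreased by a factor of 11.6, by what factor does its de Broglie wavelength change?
The wavelength increases by a factor of 11.6.

From λ = h/(mv), the wavelength is inversely proportional to velocity:

λ ∝ 1/v

If v → v/11.6, then λ → 11.6λ

When velocity is decreased by a factor of 11.6, the wavelength increases by a factor of 11.6.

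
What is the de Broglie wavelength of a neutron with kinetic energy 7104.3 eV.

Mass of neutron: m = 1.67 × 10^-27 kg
3.40 × 10^-13 m

Using λ = h/√(2mKE):

First convert KE to Joules: KE = 7104.3 eV = 1.138 × 10^-15 J

λ = h/√(2mKE)
λ = (6.626 × 10^-34 J·s) / √(2 × 1.67 × 10^-27 kg × 1.138 × 10^-15 J)
λ = 3.40 × 10^-13 m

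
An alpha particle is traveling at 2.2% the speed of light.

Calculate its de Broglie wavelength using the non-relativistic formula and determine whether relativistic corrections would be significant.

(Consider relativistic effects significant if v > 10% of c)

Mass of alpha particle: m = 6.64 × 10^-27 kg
No, relativistic corrections are not needed.

Using the non-relativistic de Broglie formula λ = h/(mv):

v = 2.2% × c = 6.595 × 10^6 m/s

λ = h/(mv)
λ = (6.626 × 10^-34 J·s) / (6.64 × 10^-27 kg × 6.595 × 10^6 m/s)
λ = 1.51 × 10^-14 m

Since v = 2.2% of c < 10% of c, relativistic corrections are NOT significant and this non-relativistic result is a good approximation.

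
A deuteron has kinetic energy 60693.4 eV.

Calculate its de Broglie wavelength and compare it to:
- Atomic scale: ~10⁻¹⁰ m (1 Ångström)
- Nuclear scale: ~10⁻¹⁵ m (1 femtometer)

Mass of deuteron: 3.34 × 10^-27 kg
λ = 8.22 × 10^-14 m, which is between nuclear and atomic scales.

Using λ = h/√(2mKE):

KE = 60693.4 eV = 9.724 × 10^-15 J

λ = h/√(2mKE)
λ = (6.626 × 10^-34 J·s) / √(2 × 3.34 × 10^-27 kg × 9.724 × 10^-15 J)
λ = 8.22 × 10^-14 m

Comparison:
- Atomic scale (10⁻¹⁰ m): λ is 0.00082× this size
- Nuclear scale (10⁻¹⁵ m): λ is 82× this size

The wavelength is between nuclear and atomic scales.

This wavelength is appropriate for probing atomic structure but too large for nuclear physics experiments.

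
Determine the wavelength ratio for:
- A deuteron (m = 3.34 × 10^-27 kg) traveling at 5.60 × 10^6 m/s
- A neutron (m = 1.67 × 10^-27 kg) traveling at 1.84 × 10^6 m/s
λ₁/λ₂ = 0.164

Using λ = h/(mv):

λ₁ = h/(m₁v₁) = 3.54 × 10^-14 m
λ₂ = h/(m₂v₂) = 2.16 × 10^-13 m

Ratio λ₁/λ₂ = (m₂v₂)/(m₁v₁)
         = (1.67 × 10^-27 kg × 1.84 × 10^6 m/s) / (3.34 × 10^-27 kg × 5.60 × 10^6 m/s)
         = 0.164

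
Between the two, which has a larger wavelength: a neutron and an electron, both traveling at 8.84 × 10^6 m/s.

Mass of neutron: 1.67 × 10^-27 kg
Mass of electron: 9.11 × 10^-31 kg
The electron has the longer wavelength.

Using λ = h/(mv), since both particles have the same velocity, the wavelength depends only on mass.

For neutron: λ₁ = h/(m₁v) = 4.49 × 10^-14 m
For electron: λ₂ = h/(m₂v) = 8.23 × 10^-11 m

Since λ ∝ 1/m at constant velocity, the lighter particle has the longer wavelength.

The electron has the longer de Broglie wavelength.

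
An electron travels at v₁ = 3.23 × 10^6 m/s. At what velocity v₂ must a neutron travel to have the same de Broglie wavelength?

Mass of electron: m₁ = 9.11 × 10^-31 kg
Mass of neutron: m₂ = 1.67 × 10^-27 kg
v₂ = 1.76 × 10^3 m/s

For equal de Broglie wavelengths: λ₁ = λ₂

h/(m₁v₁) = h/(m₂v₂)
m₁v₁ = m₂v₂
v₂ = v₁ · (m₁/m₂)

v₂ = 3.23 × 10^6 m/s × (9.11 × 10^-31 kg / 1.67 × 10^-27 kg)
v₂ = 1.76 × 10^3 m/s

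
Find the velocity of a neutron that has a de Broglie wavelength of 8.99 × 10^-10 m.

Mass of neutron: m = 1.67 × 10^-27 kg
4.41 × 10^2 m/s

From the de Broglie relation λ = h/(mv), we solve for v:

v = h/(mλ)
v = (6.626 × 10^-34 J·s) / (1.67 × 10^-27 kg × 8.99 × 10^-10 m)
v = 4.41 × 10^2 m/s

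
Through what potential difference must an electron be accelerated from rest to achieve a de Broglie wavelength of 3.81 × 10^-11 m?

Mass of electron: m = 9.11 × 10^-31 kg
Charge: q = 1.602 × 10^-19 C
1.04 × 10^3 V

From λ = h/√(2mqV), we solve for V:

λ² = h²/(2mqV)
V = h²/(2mqλ²)
V = (6.626 × 10^-34 J·s)² / (2 × 9.11 × 10^-31 kg × 1.602 × 10^-19 C × (3.81 × 10^-11 m)²)
V = 1.04 × 10^3 V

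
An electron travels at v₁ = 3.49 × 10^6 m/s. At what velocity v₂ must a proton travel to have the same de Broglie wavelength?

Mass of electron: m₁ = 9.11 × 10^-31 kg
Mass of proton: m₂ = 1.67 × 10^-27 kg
v₂ = 1.90 × 10^3 m/s

For equal de Broglie wavelengths: λ₁ = λ₂

h/(m₁v₁) = h/(m₂v₂)
m₁v₁ = m₂v₂
v₂ = v₁ · (m₁/m₂)

v₂ = 3.49 × 10^6 m/s × (9.11 × 10^-31 kg / 1.67 × 10^-27 kg)
v₂ = 1.90 × 10^3 m/s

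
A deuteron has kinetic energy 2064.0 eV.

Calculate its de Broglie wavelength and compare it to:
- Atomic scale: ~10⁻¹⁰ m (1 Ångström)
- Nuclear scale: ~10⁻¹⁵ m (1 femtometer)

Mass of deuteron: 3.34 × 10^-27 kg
λ = 4.46 × 10^-13 m, which is between nuclear and atomic scales.

Using λ = h/√(2mKE):

KE = 2064.0 eV = 3.307 × 10^-16 J

λ = h/√(2mKE)
λ = (6.626 × 10^-34 J·s) / √(2 × 3.34 × 10^-27 kg × 3.307 × 10^-16 J)
λ = 4.46 × 10^-13 m

Comparison:
- Atomic scale (10⁻¹⁰ m): λ is 0.0045× this size
- Nuclear scale (10⁻¹⁵ m): λ is 4.5e+02× this size

The wavelength is between nuclear and atomic scales.

This wavelength is appropriate for probing atomic structure but too large for nuclear physics experiments.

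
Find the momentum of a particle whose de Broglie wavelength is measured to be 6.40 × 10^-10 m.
1.04 × 10^-24 kg·m/s

From the de Broglie relation λ = h/p, we solve for p:

p = h/λ
p = (6.626 × 10^-34 J·s) / (6.40 × 10^-10 m)
p = 1.04 × 10^-24 kg·m/s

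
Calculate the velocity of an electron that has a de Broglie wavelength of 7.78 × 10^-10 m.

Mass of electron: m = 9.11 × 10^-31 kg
9.35 × 10^5 m/s

From the de Broglie relation λ = h/(mv), we solve for v:

v = h/(mλ)
v = (6.626 × 10^-34 J·s) / (9.11 × 10^-31 kg × 7.78 × 10^-10 m)
v = 9.35 × 10^5 m/s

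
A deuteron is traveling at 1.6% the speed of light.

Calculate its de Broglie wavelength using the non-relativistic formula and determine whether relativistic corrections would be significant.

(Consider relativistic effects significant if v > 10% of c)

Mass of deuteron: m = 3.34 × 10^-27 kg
No, relativistic corrections are not needed.

Using the non-relativistic de Broglie formula λ = h/(mv):

v = 1.6% × c = 4.797 × 10^6 m/s

λ = h/(mv)
λ = (6.626 × 10^-34 J·s) / (3.34 × 10^-27 kg × 4.797 × 10^6 m/s)
λ = 4.14 × 10^-14 m

Since v = 1.6% of c < 10% of c, relativistic corrections are NOT significant and this non-relativistic result is a good approximation.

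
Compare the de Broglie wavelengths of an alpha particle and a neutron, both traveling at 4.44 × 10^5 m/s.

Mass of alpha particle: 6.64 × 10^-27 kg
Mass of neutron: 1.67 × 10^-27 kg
The neutron has the longer wavelength.

Using λ = h/(mv), since both particles have the same velocity, the wavelength depends only on mass.

For alpha particle: λ₁ = h/(m₁v) = 2.25 × 10^-13 m
For neutron: λ₂ = h/(m₂v) = 8.94 × 10^-13 m

Since λ ∝ 1/m at constant velocity, the lighter particle has the longer wavelength.

The neutron has the longer de Broglie wavelength.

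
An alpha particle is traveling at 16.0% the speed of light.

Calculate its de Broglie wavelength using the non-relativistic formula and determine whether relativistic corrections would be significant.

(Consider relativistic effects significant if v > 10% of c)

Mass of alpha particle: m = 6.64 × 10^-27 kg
Yes, relativistic corrections are needed.

Using the non-relativistic de Broglie formula λ = h/(mv):

v = 16.0% × c = 4.797 × 10^7 m/s

λ = h/(mv)
λ = (6.626 × 10^-34 J·s) / (6.64 × 10^-27 kg × 4.797 × 10^7 m/s)
λ = 2.08 × 10^-15 m

Since v = 16.0% of c > 10% of c, relativistic corrections ARE significant and the actual wavelength would differ from this non-relativistic estimate.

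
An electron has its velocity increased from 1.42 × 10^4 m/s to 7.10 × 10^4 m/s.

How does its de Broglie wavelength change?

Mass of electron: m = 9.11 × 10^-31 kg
The wavelength decreases by a factor of 5.

Using λ = h/(mv):

Initial wavelength: λ₁ = h/(mv₁) = 5.12 × 10^-8 m
Final wavelength: λ₂ = h/(mv₂) = 1.02 × 10^-8 m

Since λ ∝ 1/v, when velocity increases by a factor of 5, the wavelength decreases by a factor of 5.

λ₂/λ₁ = v₁/v₂ = 1/5

The wavelength decreases by a factor of 5.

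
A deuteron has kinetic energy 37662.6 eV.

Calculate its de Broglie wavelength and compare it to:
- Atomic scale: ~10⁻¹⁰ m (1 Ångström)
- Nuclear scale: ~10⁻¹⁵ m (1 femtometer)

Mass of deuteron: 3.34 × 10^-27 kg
λ = 1.04 × 10^-13 m, which is between nuclear and atomic scales.

Using λ = h/√(2mKE):

KE = 37662.6 eV = 6.034 × 10^-15 J

λ = h/√(2mKE)
λ = (6.626 × 10^-34 J·s) / √(2 × 3.34 × 10^-27 kg × 6.034 × 10^-15 J)
λ = 1.04 × 10^-13 m

Comparison:
- Atomic scale (10⁻¹⁰ m): λ is 0.001× this size
- Nuclear scale (10⁻¹⁵ m): λ is 1e+02× this size

The wavelength is between nuclear and atomic scales.

This wavelength is appropriate for probing atomic structure but too large for nuclear physics experiments.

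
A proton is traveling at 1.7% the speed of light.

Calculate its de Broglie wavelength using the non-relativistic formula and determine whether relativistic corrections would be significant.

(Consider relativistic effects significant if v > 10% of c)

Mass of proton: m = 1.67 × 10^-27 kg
No, relativistic corrections are not needed.

Using the non-relativistic de Broglie formula λ = h/(mv):

v = 1.7% × c = 5.096 × 10^6 m/s

λ = h/(mv)
λ = (6.626 × 10^-34 J·s) / (1.67 × 10^-27 kg × 5.096 × 10^6 m/s)
λ = 7.79 × 10^-14 m

Since v = 1.7% of c < 10% of c, relativistic corrections are NOT significant and this non-relativistic result is a good approximation.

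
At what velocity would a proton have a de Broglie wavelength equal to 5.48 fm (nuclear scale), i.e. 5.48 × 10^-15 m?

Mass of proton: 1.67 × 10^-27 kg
7.24 × 10^7 m/s

From λ = h/(mv), solve for v:

v = h/(mλ)
v = (6.626 × 10^-34 J·s) / (1.67 × 10^-27 kg × 5.48 × 10^-15 m)
v = 7.24 × 10^7 m/s

Note: This velocity is 24.2% of the speed of light, so relativistic corrections would be needed for a more accurate calculation.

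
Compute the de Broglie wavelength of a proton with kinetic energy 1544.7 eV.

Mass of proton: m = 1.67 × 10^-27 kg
7.29 × 10^-13 m

Using λ = h/√(2mKE):

First convert KE to Joules: KE = 1544.7 eV = 2.475 × 10^-16 J

λ = h/√(2mKE)
λ = (6.626 × 10^-34 J·s) / √(2 × 1.67 × 10^-27 kg × 2.475 × 10^-16 J)
λ = 7.29 × 10^-13 m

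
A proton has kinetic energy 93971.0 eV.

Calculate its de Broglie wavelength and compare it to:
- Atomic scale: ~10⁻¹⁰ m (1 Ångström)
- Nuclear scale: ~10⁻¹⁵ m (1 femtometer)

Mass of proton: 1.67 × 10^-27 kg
λ = 9.34 × 10^-14 m, which is between nuclear and atomic scales.

Using λ = h/√(2mKE):

KE = 93971.0 eV = 1.506 × 10^-14 J

λ = h/√(2mKE)
λ = (6.626 × 10^-34 J·s) / √(2 × 1.67 × 10^-27 kg × 1.506 × 10^-14 J)
λ = 9.34 × 10^-14 m

Comparison:
- Atomic scale (10⁻¹⁰ m): λ is 0.00093× this size
- Nuclear scale (10⁻¹⁵ m): λ is 93× this size

The wavelength is between nuclear and atomic scales.

This wavelength is appropriate for probing atomic structure but too large for nuclear physics experiments.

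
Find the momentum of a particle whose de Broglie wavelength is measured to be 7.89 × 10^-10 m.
8.40 × 10^-25 kg·m/s

From the de Broglie relation λ = h/p, we solve for p:

p = h/λ
p = (6.626 × 10^-34 J·s) / (7.89 × 10^-10 m)
p = 8.40 × 10^-25 kg·m/s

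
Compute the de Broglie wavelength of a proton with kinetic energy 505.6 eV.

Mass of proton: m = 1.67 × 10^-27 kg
1.27 × 10^-12 m

Using λ = h/√(2mKE):

First convert KE to Joules: KE = 505.6 eV = 8.101 × 10^-17 J

λ = h/√(2mKE)
λ = (6.626 × 10^-34 J·s) / √(2 × 1.67 × 10^-27 kg × 8.101 × 10^-17 J)
λ = 1.27 × 10^-12 m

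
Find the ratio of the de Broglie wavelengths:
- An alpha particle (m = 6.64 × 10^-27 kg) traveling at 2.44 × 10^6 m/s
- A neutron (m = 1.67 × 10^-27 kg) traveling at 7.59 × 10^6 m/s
λ₁/λ₂ = 0.782

Using λ = h/(mv):

λ₁ = h/(m₁v₁) = 4.09 × 10^-14 m
λ₂ = h/(m₂v₂) = 5.23 × 10^-14 m

Ratio λ₁/λ₂ = (m₂v₂)/(m₁v₁)
         = (1.67 × 10^-27 kg × 7.59 × 10^6 m/s) / (6.64 × 10^-27 kg × 2.44 × 10^6 m/s)
         = 0.782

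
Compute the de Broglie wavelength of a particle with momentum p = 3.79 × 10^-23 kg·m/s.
1.75 × 10^-11 m

Using the de Broglie relation λ = h/p:

λ = h/p
λ = (6.626 × 10^-34 J·s) / (3.79 × 10^-23 kg·m/s)
λ = 1.75 × 10^-11 m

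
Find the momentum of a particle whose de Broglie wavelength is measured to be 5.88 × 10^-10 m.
1.13 × 10^-24 kg·m/s

From the de Broglie relation λ = h/p, we solve for p:

p = h/λ
p = (6.626 × 10^-34 J·s) / (5.88 × 10^-10 m)
p = 1.13 × 10^-24 kg·m/s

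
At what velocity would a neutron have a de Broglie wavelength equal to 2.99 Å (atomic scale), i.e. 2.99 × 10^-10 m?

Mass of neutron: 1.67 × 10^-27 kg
1.33 × 10^3 m/s

From λ = h/(mv), solve for v:

v = h/(mλ)
v = (6.626 × 10^-34 J·s) / (1.67 × 10^-27 kg × 2.99 × 10^-10 m)
v = 1.33 × 10^3 m/s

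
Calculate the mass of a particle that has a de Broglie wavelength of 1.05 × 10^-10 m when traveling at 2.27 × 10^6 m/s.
2.78 × 10^-30 kg

From the de Broglie relation λ = h/(mv), we solve for m:

m = h/(λv)
m = (6.626 × 10^-34 J·s) / (1.05 × 10^-10 m × 2.27 × 10^6 m/s)
m = 2.78 × 10^-30 kg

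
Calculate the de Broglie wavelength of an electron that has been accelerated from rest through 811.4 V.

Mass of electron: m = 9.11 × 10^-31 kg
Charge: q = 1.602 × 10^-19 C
4.31 × 10^-11 m

When a particle is accelerated through voltage V, it gains kinetic energy KE = qV.

The de Broglie wavelength is then λ = h/√(2mqV):

λ = h/√(2mqV)
λ = (6.626 × 10^-34 J·s) / √(2 × 9.11 × 10^-31 kg × 1.602 × 10^-19 C × 811.4 V)
λ = 4.31 × 10^-11 m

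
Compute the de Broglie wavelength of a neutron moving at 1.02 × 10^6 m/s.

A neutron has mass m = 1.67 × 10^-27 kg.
3.89 × 10^-13 m

Using the de Broglie relation λ = h/(mv):

λ = h/(mv)
λ = (6.626 × 10^-34 J·s) / (1.67 × 10^-27 kg × 1.02 × 10^6 m/s)
λ = 3.89 × 10^-13 m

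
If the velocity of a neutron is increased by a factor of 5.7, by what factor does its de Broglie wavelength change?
The wavelength decreases by a factor of 5.7.

From λ = h/(mv), the wavelength is inversely proportional to velocity:

λ ∝ 1/v

If v → 5.7v, then λ → λ/5.7

When velocity is increased by a factor of 5.7, the wavelength decreases by a factor of 5.7.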